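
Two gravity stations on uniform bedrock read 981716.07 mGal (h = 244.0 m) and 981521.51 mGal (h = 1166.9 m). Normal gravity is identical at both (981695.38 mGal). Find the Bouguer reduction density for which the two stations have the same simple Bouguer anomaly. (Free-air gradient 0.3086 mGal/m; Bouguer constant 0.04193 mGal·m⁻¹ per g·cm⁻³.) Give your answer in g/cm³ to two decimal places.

2.33

Δg_obs = 981521.51 − 981716.07 = -194.56 mGal over Δh = 1166.9 − 244.0 = 922.9 m
Equal Bouguer anomalies ⇒ Δg_obs + (0.3086 − 0.04193ρ)·Δh = 0
0.3086 − 0.04193ρ = −Δg_obs/Δh = 0.21081
ρ = (0.3086 − 0.21081) / 0.04193 = 2.33 g/cm³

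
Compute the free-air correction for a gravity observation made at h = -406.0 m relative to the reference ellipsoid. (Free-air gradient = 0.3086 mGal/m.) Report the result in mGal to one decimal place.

-125.3

Free-air correction = 0.3086 × -406.0 = -125.3 mGal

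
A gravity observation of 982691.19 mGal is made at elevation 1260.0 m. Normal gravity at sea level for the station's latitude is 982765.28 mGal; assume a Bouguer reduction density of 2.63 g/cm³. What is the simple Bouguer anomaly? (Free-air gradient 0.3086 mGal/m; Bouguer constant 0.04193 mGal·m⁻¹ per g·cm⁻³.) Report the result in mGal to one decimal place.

Free-air correction = 0.3086 × 1260.0 = 388.84 mGal
Free-air anomaly = 982691.19 − 982765.28 + (388.84) = 314.75 mGal
Bouguer slab correction = 0.04193 × 2.63 × 1260.0 = 138.95 mGal
Simple Bouguer anomaly = 314.75 − (138.95) = 175.80 mGal

175.8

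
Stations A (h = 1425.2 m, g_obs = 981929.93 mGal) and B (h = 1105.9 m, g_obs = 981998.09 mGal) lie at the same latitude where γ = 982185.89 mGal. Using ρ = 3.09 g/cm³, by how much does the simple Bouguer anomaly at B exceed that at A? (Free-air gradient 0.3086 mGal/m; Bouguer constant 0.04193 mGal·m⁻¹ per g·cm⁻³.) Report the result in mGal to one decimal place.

11.0

Δg_SB(A) = 981929.93 − 982185.89 + 0.3086×1425.2 − 0.04193×3.09×1425.2 = -0.80 mGal
Δg_SB(B) = 981998.09 − 982185.89 + 0.3086×1105.9 − 0.04193×3.09×1105.9 = 10.20 mGal
Difference = 10.20 − (-0.80) = 11.00 mGal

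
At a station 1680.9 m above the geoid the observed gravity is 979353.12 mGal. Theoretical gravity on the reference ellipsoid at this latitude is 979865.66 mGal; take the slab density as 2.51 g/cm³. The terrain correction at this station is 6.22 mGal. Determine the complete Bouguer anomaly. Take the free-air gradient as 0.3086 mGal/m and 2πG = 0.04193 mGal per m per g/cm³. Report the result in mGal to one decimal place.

-164.5

Free-air correction = 0.3086 × 1680.9 = 518.73 mGal
Free-air anomaly = 979353.12 − 979865.66 + (518.73) = 6.19 mGal
Bouguer slab correction = 0.04193 × 2.51 × 1680.9 = 176.91 mGal
Simple Bouguer anomaly = 6.19 − (176.91) = -170.72 mGal
Complete Bouguer anomaly = -170.72 + 6.22 = -164.50 mGal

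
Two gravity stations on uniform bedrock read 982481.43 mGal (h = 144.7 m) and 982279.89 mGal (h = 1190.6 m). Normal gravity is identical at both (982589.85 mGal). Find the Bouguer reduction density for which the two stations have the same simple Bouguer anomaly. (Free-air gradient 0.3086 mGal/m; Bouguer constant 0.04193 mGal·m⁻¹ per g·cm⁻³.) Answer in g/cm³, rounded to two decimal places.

Δg_obs = 982279.89 − 982481.43 = -201.54 mGal over Δh = 1190.6 − 144.7 = 1045.9 m
Equal Bouguer anomalies ⇒ Δg_obs + (0.3086 − 0.04193ρ)·Δh = 0
0.3086 − 0.04193ρ = −Δg_obs/Δh = 0.19270
ρ = (0.3086 − 0.19270) / 0.04193 = 2.76 g/cm³

2.76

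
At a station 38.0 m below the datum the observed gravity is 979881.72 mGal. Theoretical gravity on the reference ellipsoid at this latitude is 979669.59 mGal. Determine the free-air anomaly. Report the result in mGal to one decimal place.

200.4

Free-air correction = 0.3086 × -38.0 = -11.73 mGal
Free-air anomaly = 979881.72 − 979669.59 + (-11.73) = 200.40 mGal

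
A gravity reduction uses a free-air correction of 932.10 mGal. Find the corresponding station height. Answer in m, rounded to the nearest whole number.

h = 932.10 / 0.3086 = 3020.41 m

3020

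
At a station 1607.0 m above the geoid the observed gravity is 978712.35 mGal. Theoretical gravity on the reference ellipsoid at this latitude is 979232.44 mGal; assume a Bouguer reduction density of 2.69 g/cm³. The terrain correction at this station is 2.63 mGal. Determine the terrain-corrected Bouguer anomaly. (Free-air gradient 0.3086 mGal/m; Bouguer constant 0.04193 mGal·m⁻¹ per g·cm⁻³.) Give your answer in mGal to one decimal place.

Free-air correction = 0.3086 × 1607.0 = 495.92 mGal
Free-air anomaly = 978712.35 − 979232.44 + (495.92) = -24.17 mGal
Bouguer slab correction = 0.04193 × 2.69 × 1607.0 = 181.26 mGal
Simple Bouguer anomaly = -24.17 − (181.26) = -205.43 mGal
Complete Bouguer anomaly = -205.43 + 2.63 = -202.80 mGal

-202.8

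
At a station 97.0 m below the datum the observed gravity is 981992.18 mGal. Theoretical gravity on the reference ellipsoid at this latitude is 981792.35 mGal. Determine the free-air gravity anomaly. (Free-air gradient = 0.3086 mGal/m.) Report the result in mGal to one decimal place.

Free-air correction = 0.3086 × -97.0 = -29.93 mGal
Free-air anomaly = 981992.18 − 981792.35 + (-29.93) = 169.90 mGal

169.9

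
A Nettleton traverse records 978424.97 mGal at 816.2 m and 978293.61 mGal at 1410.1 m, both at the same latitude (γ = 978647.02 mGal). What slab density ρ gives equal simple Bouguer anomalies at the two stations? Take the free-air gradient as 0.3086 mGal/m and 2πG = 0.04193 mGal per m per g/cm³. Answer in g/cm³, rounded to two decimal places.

Δg_obs = 978293.61 − 978424.97 = -131.36 mGal over Δh = 1410.1 − 816.2 = 593.9 m
Equal Bouguer anomalies ⇒ Δg_obs + (0.3086 − 0.04193ρ)·Δh = 0
0.3086 − 0.04193ρ = −Δg_obs/Δh = 0.22118
ρ = (0.3086 − 0.22118) / 0.04193 = 2.08 g/cm³

2.08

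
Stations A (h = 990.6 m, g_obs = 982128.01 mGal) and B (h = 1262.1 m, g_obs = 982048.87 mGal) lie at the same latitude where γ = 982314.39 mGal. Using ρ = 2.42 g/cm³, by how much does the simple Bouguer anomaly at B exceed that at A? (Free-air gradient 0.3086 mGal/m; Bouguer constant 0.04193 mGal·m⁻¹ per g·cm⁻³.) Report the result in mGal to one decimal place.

-22.9

Δg_SB(A) = 982128.01 − 982314.39 + 0.3086×990.6 − 0.04193×2.42×990.6 = 18.80 mGal
Δg_SB(B) = 982048.87 − 982314.39 + 0.3086×1262.1 − 0.04193×2.42×1262.1 = -4.10 mGal
Difference = -4.10 − (18.80) = -22.90 mGal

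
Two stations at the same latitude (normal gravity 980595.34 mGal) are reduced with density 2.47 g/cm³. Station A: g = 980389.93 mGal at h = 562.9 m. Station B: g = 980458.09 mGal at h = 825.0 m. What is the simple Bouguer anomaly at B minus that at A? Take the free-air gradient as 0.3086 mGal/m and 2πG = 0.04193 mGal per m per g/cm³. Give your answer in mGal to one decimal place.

121.9

Δg_SB(A) = 980389.93 − 980595.34 + 0.3086×562.9 − 0.04193×2.47×562.9 = -90.00 mGal
Δg_SB(B) = 980458.09 − 980595.34 + 0.3086×825.0 − 0.04193×2.47×825.0 = 31.90 mGal
Difference = 31.90 − (-90.00) = 121.90 mGal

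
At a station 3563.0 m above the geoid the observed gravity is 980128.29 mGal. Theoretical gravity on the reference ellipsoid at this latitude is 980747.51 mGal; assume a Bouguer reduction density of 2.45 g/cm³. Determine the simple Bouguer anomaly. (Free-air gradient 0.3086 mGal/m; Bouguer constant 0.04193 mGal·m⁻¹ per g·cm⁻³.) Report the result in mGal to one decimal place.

Free-air correction = 0.3086 × 3563.0 = 1099.54 mGal
Free-air anomaly = 980128.29 − 980747.51 + (1099.54) = 480.32 mGal
Bouguer slab correction = 0.04193 × 2.45 × 3563.0 = 366.02 mGal
Simple Bouguer anomaly = 480.32 − (366.02) = 114.30 mGal

114.3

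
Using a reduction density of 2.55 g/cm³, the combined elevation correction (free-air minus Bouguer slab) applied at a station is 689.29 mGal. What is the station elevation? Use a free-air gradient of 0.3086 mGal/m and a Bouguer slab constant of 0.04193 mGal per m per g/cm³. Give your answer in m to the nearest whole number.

Combined gradient = 0.3086 − 0.04193 × 2.55 = 0.2016785 mGal/m
h = 689.29 / 0.2016785 = 3417.77 m

3418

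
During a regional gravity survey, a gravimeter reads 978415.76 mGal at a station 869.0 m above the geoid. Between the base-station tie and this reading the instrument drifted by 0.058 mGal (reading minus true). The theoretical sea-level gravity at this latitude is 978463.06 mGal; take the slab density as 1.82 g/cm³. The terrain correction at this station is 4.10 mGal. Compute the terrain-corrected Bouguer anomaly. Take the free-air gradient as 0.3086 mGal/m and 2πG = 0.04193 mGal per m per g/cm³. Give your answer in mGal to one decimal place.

158.6

Drift-corrected reading = 978415.76 − (0.058) = 978415.702 mGal
Free-air correction = 0.3086 × 869.0 = 268.17 mGal
Free-air anomaly = 978415.702 − 978463.06 + (268.17) = 220.812 mGal
Bouguer slab correction = 0.04193 × 1.82 × 869.0 = 66.32 mGal
Simple Bouguer anomaly = 220.812 − (66.32) = 154.492 mGal
Complete Bouguer anomaly = 154.492 + 4.10 = 158.592 mGal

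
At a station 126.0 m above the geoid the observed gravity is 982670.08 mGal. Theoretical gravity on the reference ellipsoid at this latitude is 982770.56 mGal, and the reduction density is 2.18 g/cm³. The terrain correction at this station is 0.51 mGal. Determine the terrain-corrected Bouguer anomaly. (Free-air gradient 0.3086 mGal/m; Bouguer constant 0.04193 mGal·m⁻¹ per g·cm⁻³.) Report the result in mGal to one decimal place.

-72.6

Free-air correction = 0.3086 × 126.0 = 38.88 mGal
Free-air anomaly = 982670.08 − 982770.56 + (38.88) = -61.60 mGal
Bouguer slab correction = 0.04193 × 2.18 × 126.0 = 11.52 mGal
Simple Bouguer anomaly = -61.60 − (11.52) = -73.12 mGal
Complete Bouguer anomaly = -73.12 + 0.51 = -72.61 mGal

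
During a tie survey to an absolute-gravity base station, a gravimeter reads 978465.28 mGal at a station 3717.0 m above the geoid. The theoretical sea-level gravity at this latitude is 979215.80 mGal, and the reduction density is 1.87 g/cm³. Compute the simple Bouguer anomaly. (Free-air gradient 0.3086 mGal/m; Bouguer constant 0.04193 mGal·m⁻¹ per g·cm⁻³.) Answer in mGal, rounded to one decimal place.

105.1

Free-air correction = 0.3086 × 3717.0 = 1147.07 mGal
Free-air anomaly = 978465.28 − 979215.80 + (1147.07) = 396.55 mGal
Bouguer slab correction = 0.04193 × 1.87 × 3717.0 = 291.45 mGal
Simple Bouguer anomaly = 396.55 − (291.45) = 105.10 mGal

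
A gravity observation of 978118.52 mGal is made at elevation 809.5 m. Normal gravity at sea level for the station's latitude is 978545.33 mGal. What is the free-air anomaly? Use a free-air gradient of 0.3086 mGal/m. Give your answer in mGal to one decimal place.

Free-air correction = 0.3086 × 809.5 = 249.81 mGal
Free-air anomaly = 978118.52 − 978545.33 + (249.81) = -177.00 mGal

-177.0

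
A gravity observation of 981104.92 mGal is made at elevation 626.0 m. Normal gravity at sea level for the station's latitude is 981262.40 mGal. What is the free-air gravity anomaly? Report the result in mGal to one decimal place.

Free-air correction = 0.3086 × 626.0 = 193.18 mGal
Free-air anomaly = 981104.92 − 981262.40 + (193.18) = 35.70 mGal

35.7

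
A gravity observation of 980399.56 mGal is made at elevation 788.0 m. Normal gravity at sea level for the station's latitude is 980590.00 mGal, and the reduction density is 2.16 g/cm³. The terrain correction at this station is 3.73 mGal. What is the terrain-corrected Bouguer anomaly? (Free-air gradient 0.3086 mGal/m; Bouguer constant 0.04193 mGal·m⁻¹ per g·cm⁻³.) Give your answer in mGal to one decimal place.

Free-air correction = 0.3086 × 788.0 = 243.18 mGal
Free-air anomaly = 980399.56 − 980590.00 + (243.18) = 52.74 mGal
Bouguer slab correction = 0.04193 × 2.16 × 788.0 = 71.37 mGal
Simple Bouguer anomaly = 52.74 − (71.37) = -18.63 mGal
Complete Bouguer anomaly = -18.63 + 3.73 = -14.90 mGal

-14.9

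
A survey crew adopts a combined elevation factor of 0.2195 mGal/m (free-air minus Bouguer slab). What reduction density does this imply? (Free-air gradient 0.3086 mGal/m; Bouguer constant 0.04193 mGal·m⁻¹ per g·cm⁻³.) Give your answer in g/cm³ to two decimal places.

0.2195 = 0.3086 − 0.04193 × ρ
ρ = (0.3086 − 0.2195) / 0.04193 = 2.12 g/cm³

2.12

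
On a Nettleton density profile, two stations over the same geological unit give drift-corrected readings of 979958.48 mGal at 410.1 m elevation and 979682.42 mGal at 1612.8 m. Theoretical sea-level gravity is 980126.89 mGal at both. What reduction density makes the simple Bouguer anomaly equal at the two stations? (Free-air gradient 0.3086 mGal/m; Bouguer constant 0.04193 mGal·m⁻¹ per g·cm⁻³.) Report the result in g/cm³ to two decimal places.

Δg_obs = 979682.42 − 979958.48 = -276.06 mGal over Δh = 1612.8 − 410.1 = 1202.7 m
Equal Bouguer anomalies ⇒ Δg_obs + (0.3086 − 0.04193ρ)·Δh = 0
0.3086 − 0.04193ρ = −Δg_obs/Δh = 0.22953
ρ = (0.3086 − 0.22953) / 0.04193 = 1.89 g/cm³

1.89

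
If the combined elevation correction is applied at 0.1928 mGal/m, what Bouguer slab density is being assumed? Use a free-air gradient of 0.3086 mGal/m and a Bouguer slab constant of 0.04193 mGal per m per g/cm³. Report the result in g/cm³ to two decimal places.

0.1928 = 0.3086 − 0.04193 × ρ
ρ = (0.3086 − 0.1928) / 0.04193 = 2.76 g/cm³

2.76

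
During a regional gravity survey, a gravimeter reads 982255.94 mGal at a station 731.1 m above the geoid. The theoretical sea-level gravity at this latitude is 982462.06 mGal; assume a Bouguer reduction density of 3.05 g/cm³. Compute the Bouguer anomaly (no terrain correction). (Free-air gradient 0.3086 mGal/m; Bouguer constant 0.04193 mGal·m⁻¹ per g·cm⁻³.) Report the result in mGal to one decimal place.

Free-air correction = 0.3086 × 731.1 = 225.62 mGal
Free-air anomaly = 982255.94 − 982462.06 + (225.62) = 19.50 mGal
Bouguer slab correction = 0.04193 × 3.05 × 731.1 = 93.50 mGal
Simple Bouguer anomaly = 19.50 − (93.50) = -74.00 mGal

-74.0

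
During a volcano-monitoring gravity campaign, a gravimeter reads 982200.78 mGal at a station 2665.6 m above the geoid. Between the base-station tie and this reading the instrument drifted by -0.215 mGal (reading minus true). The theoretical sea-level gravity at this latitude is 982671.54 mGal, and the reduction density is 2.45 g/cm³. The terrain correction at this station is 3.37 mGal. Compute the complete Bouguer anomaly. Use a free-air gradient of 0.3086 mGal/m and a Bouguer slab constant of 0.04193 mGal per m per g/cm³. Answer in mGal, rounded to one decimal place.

Drift-corrected reading = 982200.78 − (-0.215) = 982200.995 mGal
Free-air correction = 0.3086 × 2665.6 = 822.60 mGal
Free-air anomaly = 982200.995 − 982671.54 + (822.60) = 352.055 mGal
Bouguer slab correction = 0.04193 × 2.45 × 2665.6 = 273.83 mGal
Simple Bouguer anomaly = 352.055 − (273.83) = 78.225 mGal
Complete Bouguer anomaly = 78.225 + 3.37 = 81.595 mGal

81.6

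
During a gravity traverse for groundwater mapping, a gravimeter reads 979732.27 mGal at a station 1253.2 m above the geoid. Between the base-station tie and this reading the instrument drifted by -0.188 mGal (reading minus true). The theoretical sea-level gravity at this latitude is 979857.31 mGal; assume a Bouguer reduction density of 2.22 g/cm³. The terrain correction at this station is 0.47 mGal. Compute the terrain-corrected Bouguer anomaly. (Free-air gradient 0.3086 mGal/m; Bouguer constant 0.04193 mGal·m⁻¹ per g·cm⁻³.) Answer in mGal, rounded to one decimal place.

145.7

Drift-corrected reading = 979732.27 − (-0.188) = 979732.458 mGal
Free-air correction = 0.3086 × 1253.2 = 386.74 mGal
Free-air anomaly = 979732.458 − 979857.31 + (386.74) = 261.888 mGal
Bouguer slab correction = 0.04193 × 2.22 × 1253.2 = 116.65 mGal
Simple Bouguer anomaly = 261.888 − (116.65) = 145.238 mGal
Complete Bouguer anomaly = 145.238 + 0.47 = 145.708 mGal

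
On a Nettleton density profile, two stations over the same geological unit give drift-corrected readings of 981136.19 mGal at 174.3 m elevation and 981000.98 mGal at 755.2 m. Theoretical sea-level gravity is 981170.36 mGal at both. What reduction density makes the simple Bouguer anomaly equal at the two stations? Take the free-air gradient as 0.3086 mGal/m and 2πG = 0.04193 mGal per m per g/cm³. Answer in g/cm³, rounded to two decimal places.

Δg_obs = 981000.98 − 981136.19 = -135.21 mGal over Δh = 755.2 − 174.3 = 580.9 m
Equal Bouguer anomalies ⇒ Δg_obs + (0.3086 − 0.04193ρ)·Δh = 0
0.3086 − 0.04193ρ = −Δg_obs/Δh = 0.23276
ρ = (0.3086 − 0.23276) / 0.04193 = 1.81 g/cm³

1.81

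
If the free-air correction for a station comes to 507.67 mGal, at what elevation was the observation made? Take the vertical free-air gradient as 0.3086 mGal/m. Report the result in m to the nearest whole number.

h = 507.67 / 0.3086 = 1645.07 m

1645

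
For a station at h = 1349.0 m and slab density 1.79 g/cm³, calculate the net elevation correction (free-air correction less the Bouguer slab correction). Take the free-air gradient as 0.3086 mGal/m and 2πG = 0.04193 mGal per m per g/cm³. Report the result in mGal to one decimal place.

315.1

Combined gradient = 0.3086 − 0.04193 × 1.79 = 0.2335453 mGal/m
Combined elevation correction = 0.2335453 × 1349.0 = 315.1 mGal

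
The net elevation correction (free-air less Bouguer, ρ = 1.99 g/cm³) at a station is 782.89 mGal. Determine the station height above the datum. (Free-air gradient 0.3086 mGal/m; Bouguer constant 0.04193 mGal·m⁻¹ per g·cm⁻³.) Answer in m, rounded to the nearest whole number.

Combined gradient = 0.3086 − 0.04193 × 1.99 = 0.2251593 mGal/m
h = 782.89 / 0.2251593 = 3477.05 m

3477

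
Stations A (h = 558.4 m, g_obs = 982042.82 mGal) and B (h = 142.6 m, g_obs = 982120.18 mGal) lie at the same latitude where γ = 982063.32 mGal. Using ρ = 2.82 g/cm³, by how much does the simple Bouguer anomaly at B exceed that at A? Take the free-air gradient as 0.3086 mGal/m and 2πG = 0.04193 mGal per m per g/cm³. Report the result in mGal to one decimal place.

Δg_SB(A) = 982042.82 − 982063.32 + 0.3086×558.4 − 0.04193×2.82×558.4 = 85.80 mGal
Δg_SB(B) = 982120.18 − 982063.32 + 0.3086×142.6 − 0.04193×2.82×142.6 = 84.00 mGal
Difference = 84.00 − (85.80) = -1.80 mGal

-1.8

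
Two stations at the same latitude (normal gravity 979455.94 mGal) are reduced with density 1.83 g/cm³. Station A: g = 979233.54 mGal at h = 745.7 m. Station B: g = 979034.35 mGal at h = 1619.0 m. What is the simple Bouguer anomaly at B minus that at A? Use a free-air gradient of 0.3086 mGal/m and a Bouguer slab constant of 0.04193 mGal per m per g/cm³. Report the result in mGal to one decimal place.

3.3

Δg_SB(A) = 979233.54 − 979455.94 + 0.3086×745.7 − 0.04193×1.83×745.7 = -49.50 mGal
Δg_SB(B) = 979034.35 − 979455.94 + 0.3086×1619.0 − 0.04193×1.83×1619.0 = -46.20 mGal
Difference = -46.20 − (-49.50) = 3.30 mGal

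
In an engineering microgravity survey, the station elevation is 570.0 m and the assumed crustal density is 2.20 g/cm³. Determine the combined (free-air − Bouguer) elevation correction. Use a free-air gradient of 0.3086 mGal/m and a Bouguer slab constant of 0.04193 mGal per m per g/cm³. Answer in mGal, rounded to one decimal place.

Combined gradient = 0.3086 − 0.04193 × 2.20 = 0.2163540 mGal/m
Combined elevation correction = 0.2163540 × 570.0 = 123.3 mGal

123.3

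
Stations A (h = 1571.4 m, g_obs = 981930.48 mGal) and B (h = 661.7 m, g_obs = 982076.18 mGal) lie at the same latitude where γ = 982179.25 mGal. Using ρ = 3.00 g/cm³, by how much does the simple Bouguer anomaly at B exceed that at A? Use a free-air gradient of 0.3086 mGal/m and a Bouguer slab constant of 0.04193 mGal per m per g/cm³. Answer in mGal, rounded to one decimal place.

-20.6

Δg_SB(A) = 981930.48 − 982179.25 + 0.3086×1571.4 − 0.04193×3.00×1571.4 = 38.50 mGal
Δg_SB(B) = 982076.18 − 982179.25 + 0.3086×661.7 − 0.04193×3.00×661.7 = 17.90 mGal
Difference = 17.90 − (38.50) = -20.60 mGal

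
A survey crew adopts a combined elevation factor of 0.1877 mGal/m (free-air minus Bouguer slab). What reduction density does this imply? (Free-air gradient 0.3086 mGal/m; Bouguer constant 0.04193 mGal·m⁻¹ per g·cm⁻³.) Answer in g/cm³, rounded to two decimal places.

0.1877 = 0.3086 − 0.04193 × ρ
ρ = (0.3086 − 0.1877) / 0.04193 = 2.88 g/cm³

2.88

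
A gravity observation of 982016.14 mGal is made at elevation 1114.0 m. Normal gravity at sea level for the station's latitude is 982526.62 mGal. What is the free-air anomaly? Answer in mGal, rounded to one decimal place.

-166.7

Free-air correction = 0.3086 × 1114.0 = 343.78 mGal
Free-air anomaly = 982016.14 − 982526.62 + (343.78) = -166.70 mGal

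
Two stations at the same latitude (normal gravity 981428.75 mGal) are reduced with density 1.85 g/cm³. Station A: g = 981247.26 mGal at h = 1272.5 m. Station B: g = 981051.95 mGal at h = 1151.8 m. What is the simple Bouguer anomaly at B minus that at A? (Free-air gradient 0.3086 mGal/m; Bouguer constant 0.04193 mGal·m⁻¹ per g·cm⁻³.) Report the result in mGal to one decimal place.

Δg_SB(A) = 981247.26 − 981428.75 + 0.3086×1272.5 − 0.04193×1.85×1272.5 = 112.50 mGal
Δg_SB(B) = 981051.95 − 981428.75 + 0.3086×1151.8 − 0.04193×1.85×1151.8 = -110.70 mGal
Difference = -110.70 − (112.50) = -223.20 mGal

-223.2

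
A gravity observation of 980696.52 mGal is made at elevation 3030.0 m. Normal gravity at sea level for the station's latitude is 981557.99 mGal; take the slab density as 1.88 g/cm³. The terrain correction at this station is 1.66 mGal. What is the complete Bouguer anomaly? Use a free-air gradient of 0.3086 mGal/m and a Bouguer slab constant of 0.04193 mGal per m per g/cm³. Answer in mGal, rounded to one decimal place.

-163.6

Free-air correction = 0.3086 × 3030.0 = 935.06 mGal
Free-air anomaly = 980696.52 − 981557.99 + (935.06) = 73.59 mGal
Bouguer slab correction = 0.04193 × 1.88 × 3030.0 = 238.85 mGal
Simple Bouguer anomaly = 73.59 − (238.85) = -165.26 mGal
Complete Bouguer anomaly = -165.26 + 1.66 = -163.60 mGal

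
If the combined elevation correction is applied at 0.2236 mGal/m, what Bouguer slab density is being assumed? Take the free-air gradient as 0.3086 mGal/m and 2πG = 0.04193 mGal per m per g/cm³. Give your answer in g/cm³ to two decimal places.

2.03

0.2236 = 0.3086 − 0.04193 × ρ
ρ = (0.3086 − 0.2236) / 0.04193 = 2.03 g/cm³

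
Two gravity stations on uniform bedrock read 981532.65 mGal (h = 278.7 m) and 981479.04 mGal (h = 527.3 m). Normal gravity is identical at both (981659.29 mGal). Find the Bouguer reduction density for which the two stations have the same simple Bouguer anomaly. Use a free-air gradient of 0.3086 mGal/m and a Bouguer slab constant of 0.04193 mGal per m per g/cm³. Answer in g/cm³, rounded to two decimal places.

2.22

Δg_obs = 981479.04 − 981532.65 = -53.61 mGal over Δh = 527.3 − 278.7 = 248.6 m
Equal Bouguer anomalies ⇒ Δg_obs + (0.3086 − 0.04193ρ)·Δh = 0
0.3086 − 0.04193ρ = −Δg_obs/Δh = 0.21565
ρ = (0.3086 − 0.21565) / 0.04193 = 2.22 g/cm³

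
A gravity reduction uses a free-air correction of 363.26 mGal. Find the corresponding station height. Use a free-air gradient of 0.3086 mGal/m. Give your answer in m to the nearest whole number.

h = 363.26 / 0.3086 = 1177.12 m

1177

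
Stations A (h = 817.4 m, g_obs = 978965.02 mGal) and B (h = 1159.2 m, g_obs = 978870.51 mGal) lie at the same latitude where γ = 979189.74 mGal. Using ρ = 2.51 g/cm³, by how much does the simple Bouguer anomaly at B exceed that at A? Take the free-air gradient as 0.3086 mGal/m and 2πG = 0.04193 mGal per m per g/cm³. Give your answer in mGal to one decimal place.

-25.0

Δg_SB(A) = 978965.02 − 979189.74 + 0.3086×817.4 − 0.04193×2.51×817.4 = -58.50 mGal
Δg_SB(B) = 978870.51 − 979189.74 + 0.3086×1159.2 − 0.04193×2.51×1159.2 = -83.50 mGal
Difference = -83.50 − (-58.50) = -25.00 mGal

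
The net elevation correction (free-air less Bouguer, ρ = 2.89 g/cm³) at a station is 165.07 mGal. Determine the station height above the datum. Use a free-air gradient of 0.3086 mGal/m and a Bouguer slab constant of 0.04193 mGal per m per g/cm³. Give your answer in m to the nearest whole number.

Combined gradient = 0.3086 − 0.04193 × 2.89 = 0.1874223 mGal/m
h = 165.07 / 0.1874223 = 880.74 m

881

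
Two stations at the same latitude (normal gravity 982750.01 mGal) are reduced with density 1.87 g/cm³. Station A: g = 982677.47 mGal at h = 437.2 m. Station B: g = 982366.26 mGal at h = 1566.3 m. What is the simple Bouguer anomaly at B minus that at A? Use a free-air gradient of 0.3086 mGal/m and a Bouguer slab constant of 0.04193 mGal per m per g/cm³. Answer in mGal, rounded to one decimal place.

-51.3

Δg_SB(A) = 982677.47 − 982750.01 + 0.3086×437.2 − 0.04193×1.87×437.2 = 28.10 mGal
Δg_SB(B) = 982366.26 − 982750.01 + 0.3086×1566.3 − 0.04193×1.87×1566.3 = -23.20 mGal
Difference = -23.20 − (28.10) = -51.30 mGal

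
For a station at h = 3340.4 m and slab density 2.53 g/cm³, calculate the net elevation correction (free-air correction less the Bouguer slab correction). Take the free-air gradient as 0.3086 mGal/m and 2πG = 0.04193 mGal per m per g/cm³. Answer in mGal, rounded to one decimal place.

Combined gradient = 0.3086 − 0.04193 × 2.53 = 0.2025171 mGal/m
Combined elevation correction = 0.2025171 × 3340.4 = 676.5 mGal

676.5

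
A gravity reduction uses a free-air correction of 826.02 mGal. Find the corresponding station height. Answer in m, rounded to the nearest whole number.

h = 826.02 / 0.3086 = 2676.67 m

2677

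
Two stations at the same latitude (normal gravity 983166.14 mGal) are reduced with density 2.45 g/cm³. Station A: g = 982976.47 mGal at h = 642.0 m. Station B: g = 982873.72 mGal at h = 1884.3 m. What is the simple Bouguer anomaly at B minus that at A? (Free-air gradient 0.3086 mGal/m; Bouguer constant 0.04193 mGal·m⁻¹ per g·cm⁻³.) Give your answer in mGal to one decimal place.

Δg_SB(A) = 982976.47 − 983166.14 + 0.3086×642.0 − 0.04193×2.45×642.0 = -57.50 mGal
Δg_SB(B) = 982873.72 − 983166.14 + 0.3086×1884.3 − 0.04193×2.45×1884.3 = 95.50 mGal
Difference = 95.50 − (-57.50) = 153.00 mGal

153.0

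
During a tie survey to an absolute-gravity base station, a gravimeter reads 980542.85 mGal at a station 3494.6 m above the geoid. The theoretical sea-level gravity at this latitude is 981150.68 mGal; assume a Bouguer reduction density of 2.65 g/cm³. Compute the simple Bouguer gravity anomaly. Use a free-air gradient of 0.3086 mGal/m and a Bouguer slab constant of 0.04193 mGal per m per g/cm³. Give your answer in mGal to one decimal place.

82.3

Free-air correction = 0.3086 × 3494.6 = 1078.43 mGal
Free-air anomaly = 980542.85 − 981150.68 + (1078.43) = 470.60 mGal
Bouguer slab correction = 0.04193 × 2.65 × 3494.6 = 388.30 mGal
Simple Bouguer anomaly = 470.60 − (388.30) = 82.30 mGal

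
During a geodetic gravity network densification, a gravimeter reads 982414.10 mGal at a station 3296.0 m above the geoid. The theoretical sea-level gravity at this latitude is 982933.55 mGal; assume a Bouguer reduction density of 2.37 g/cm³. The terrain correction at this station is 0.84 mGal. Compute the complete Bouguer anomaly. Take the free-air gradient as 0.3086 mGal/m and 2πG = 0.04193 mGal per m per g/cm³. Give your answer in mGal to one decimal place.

Free-air correction = 0.3086 × 3296.0 = 1017.15 mGal
Free-air anomaly = 982414.10 − 982933.55 + (1017.15) = 497.70 mGal
Bouguer slab correction = 0.04193 × 2.37 × 3296.0 = 327.54 mGal
Simple Bouguer anomaly = 497.70 − (327.54) = 170.16 mGal
Complete Bouguer anomaly = 170.16 + 0.84 = 171.00 mGal

171.0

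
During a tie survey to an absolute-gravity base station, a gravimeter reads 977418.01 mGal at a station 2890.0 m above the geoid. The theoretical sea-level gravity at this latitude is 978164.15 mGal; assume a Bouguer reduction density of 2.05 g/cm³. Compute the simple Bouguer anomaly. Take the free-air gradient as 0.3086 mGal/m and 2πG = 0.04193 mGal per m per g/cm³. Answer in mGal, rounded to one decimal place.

-102.7

Free-air correction = 0.3086 × 2890.0 = 891.85 mGal
Free-air anomaly = 977418.01 − 978164.15 + (891.85) = 145.71 mGal
Bouguer slab correction = 0.04193 × 2.05 × 2890.0 = 248.41 mGal
Simple Bouguer anomaly = 145.71 − (248.41) = -102.70 mGal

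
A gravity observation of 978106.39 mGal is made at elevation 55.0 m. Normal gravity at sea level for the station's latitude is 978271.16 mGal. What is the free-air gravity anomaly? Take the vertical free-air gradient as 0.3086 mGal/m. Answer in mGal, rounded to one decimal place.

-147.8

Free-air correction = 0.3086 × 55.0 = 16.97 mGal
Free-air anomaly = 978106.39 − 978271.16 + (16.97) = -147.80 mGal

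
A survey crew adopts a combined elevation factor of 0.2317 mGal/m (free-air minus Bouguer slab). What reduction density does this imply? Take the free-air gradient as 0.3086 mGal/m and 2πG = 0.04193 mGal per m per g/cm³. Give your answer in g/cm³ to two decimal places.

1.83

0.2317 = 0.3086 − 0.04193 × ρ
ρ = (0.3086 − 0.2317) / 0.04193 = 1.83 g/cm³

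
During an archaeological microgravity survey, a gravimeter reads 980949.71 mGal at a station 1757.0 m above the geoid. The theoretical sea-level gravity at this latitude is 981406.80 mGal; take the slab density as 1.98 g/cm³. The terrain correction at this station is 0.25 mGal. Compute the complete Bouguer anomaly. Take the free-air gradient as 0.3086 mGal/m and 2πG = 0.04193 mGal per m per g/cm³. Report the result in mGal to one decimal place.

Free-air correction = 0.3086 × 1757.0 = 542.21 mGal
Free-air anomaly = 980949.71 − 981406.80 + (542.21) = 85.12 mGal
Bouguer slab correction = 0.04193 × 1.98 × 1757.0 = 145.87 mGal
Simple Bouguer anomaly = 85.12 − (145.87) = -60.75 mGal
Complete Bouguer anomaly = -60.75 + 0.25 = -60.50 mGal

-60.5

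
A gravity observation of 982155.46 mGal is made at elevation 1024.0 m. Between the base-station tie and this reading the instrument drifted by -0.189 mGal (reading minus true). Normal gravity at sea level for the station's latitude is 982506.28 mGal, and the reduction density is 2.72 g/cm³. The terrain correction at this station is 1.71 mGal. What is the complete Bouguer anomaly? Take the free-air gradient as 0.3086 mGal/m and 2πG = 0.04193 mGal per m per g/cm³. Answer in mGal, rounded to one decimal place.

-149.7

Drift-corrected reading = 982155.46 − (-0.189) = 982155.649 mGal
Free-air correction = 0.3086 × 1024.0 = 316.01 mGal
Free-air anomaly = 982155.649 − 982506.28 + (316.01) = -34.621 mGal
Bouguer slab correction = 0.04193 × 2.72 × 1024.0 = 116.79 mGal
Simple Bouguer anomaly = -34.621 − (116.79) = -151.411 mGal
Complete Bouguer anomaly = -151.411 + 1.71 = -149.701 mGal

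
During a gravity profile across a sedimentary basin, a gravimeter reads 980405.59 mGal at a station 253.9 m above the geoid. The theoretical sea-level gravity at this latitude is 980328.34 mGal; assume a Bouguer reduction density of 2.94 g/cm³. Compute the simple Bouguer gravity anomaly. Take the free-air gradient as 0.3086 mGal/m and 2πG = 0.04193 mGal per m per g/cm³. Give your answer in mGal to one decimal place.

Free-air correction = 0.3086 × 253.9 = 78.35 mGal
Free-air anomaly = 980405.59 − 980328.34 + (78.35) = 155.60 mGal
Bouguer slab correction = 0.04193 × 2.94 × 253.9 = 31.30 mGal
Simple Bouguer anomaly = 155.60 − (31.30) = 124.30 mGal

124.3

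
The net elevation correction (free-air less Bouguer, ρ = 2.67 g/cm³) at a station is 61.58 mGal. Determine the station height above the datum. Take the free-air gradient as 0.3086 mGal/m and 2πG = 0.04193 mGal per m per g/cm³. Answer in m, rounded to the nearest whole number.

Combined gradient = 0.3086 − 0.04193 × 2.67 = 0.1966469 mGal/m
h = 61.58 / 0.1966469 = 313.15 m

313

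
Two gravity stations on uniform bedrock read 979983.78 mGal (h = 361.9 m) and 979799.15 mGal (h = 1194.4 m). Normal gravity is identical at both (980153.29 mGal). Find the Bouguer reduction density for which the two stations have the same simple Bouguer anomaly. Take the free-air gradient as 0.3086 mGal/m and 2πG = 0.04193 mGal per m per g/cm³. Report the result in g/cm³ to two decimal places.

2.07

Δg_obs = 979799.15 − 979983.78 = -184.63 mGal over Δh = 1194.4 − 361.9 = 832.5 m
Equal Bouguer anomalies ⇒ Δg_obs + (0.3086 − 0.04193ρ)·Δh = 0
0.3086 − 0.04193ρ = −Δg_obs/Δh = 0.22178
ρ = (0.3086 − 0.22178) / 0.04193 = 2.07 g/cm³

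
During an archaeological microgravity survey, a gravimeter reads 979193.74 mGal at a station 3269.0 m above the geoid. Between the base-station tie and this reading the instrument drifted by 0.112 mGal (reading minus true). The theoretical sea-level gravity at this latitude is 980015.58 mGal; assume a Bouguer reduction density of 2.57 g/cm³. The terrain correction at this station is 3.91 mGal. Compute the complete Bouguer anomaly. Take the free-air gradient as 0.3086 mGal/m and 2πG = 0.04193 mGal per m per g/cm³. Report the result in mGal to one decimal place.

Drift-corrected reading = 979193.74 − (0.112) = 979193.628 mGal
Free-air correction = 0.3086 × 3269.0 = 1008.81 mGal
Free-air anomaly = 979193.628 − 980015.58 + (1008.81) = 186.858 mGal
Bouguer slab correction = 0.04193 × 2.57 × 3269.0 = 352.27 mGal
Simple Bouguer anomaly = 186.858 − (352.27) = -165.412 mGal
Complete Bouguer anomaly = -165.412 + 3.91 = -161.502 mGal

-161.5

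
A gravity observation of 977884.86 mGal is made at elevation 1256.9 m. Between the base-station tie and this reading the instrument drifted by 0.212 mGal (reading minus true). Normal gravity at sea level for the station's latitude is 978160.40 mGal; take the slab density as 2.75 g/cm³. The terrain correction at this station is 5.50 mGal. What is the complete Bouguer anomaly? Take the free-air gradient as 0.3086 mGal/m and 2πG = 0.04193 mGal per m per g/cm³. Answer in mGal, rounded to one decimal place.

-27.3

Drift-corrected reading = 977884.86 − (0.212) = 977884.648 mGal
Free-air correction = 0.3086 × 1256.9 = 387.88 mGal
Free-air anomaly = 977884.648 − 978160.40 + (387.88) = 112.128 mGal
Bouguer slab correction = 0.04193 × 2.75 × 1256.9 = 144.93 mGal
Simple Bouguer anomaly = 112.128 − (144.93) = -32.802 mGal
Complete Bouguer anomaly = -32.802 + 5.50 = -27.302 mGal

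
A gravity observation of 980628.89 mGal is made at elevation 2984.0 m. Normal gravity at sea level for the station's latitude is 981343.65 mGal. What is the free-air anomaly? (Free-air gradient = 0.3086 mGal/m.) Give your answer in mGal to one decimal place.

Free-air correction = 0.3086 × 2984.0 = 920.86 mGal
Free-air anomaly = 980628.89 − 981343.65 + (920.86) = 206.10 mGal

206.1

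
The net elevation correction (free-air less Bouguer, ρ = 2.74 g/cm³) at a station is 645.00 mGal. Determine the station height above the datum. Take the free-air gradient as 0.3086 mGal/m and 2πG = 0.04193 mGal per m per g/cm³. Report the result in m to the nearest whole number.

Combined gradient = 0.3086 − 0.04193 × 2.74 = 0.1937118 mGal/m
h = 645.00 / 0.1937118 = 3329.69 m

3330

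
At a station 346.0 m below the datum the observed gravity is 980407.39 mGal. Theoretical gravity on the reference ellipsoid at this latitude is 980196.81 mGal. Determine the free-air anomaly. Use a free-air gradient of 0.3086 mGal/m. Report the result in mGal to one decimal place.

Free-air correction = 0.3086 × -346.0 = -106.78 mGal
Free-air anomaly = 980407.39 − 980196.81 + (-106.78) = 103.80 mGal

103.8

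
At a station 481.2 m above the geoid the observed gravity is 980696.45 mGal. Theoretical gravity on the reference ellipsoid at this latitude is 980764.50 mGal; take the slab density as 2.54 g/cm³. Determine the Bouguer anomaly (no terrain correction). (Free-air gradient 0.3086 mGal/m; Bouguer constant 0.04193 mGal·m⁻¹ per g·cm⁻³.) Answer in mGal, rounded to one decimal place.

29.2

Free-air correction = 0.3086 × 481.2 = 148.50 mGal
Free-air anomaly = 980696.45 − 980764.50 + (148.50) = 80.45 mGal
Bouguer slab correction = 0.04193 × 2.54 × 481.2 = 51.25 mGal
Simple Bouguer anomaly = 80.45 − (51.25) = 29.20 mGal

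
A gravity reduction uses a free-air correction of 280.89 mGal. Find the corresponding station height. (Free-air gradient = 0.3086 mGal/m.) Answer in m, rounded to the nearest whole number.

910

h = 280.89 / 0.3086 = 910.21 m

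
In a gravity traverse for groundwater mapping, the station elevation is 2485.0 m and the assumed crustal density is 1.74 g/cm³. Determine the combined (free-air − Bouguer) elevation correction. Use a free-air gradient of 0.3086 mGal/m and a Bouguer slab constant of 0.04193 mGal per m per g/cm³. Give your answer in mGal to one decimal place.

Combined gradient = 0.3086 − 0.04193 × 1.74 = 0.2356418 mGal/m
Combined elevation correction = 0.2356418 × 2485.0 = 585.6 mGal

585.6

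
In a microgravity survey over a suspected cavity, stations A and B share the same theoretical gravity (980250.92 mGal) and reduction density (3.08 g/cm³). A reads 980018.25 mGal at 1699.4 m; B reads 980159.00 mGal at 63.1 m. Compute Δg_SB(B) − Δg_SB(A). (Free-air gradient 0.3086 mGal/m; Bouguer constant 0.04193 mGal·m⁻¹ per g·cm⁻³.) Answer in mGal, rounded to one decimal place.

-152.9

Δg_SB(A) = 980018.25 − 980250.92 + 0.3086×1699.4 − 0.04193×3.08×1699.4 = 72.30 mGal
Δg_SB(B) = 980159.00 − 980250.92 + 0.3086×63.1 − 0.04193×3.08×63.1 = -80.60 mGal
Difference = -80.60 − (72.30) = -152.90 mGal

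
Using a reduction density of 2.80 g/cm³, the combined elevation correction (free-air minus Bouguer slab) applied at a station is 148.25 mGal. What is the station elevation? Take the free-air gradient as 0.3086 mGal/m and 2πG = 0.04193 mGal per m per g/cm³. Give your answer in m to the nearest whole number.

775

Combined gradient = 0.3086 − 0.04193 × 2.80 = 0.1911960 mGal/m
h = 148.25 / 0.1911960 = 775.38 m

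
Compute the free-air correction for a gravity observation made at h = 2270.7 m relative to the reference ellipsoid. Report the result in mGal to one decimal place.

700.7

Free-air correction = 0.3086 × 2270.7 = 700.7 mGal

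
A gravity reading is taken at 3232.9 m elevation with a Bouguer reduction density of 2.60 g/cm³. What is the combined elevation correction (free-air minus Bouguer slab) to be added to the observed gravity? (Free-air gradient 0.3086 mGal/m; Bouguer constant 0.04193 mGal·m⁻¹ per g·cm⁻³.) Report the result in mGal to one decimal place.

Combined gradient = 0.3086 − 0.04193 × 2.60 = 0.1995820 mGal/m
Combined elevation correction = 0.1995820 × 3232.9 = 645.2 mGal

645.2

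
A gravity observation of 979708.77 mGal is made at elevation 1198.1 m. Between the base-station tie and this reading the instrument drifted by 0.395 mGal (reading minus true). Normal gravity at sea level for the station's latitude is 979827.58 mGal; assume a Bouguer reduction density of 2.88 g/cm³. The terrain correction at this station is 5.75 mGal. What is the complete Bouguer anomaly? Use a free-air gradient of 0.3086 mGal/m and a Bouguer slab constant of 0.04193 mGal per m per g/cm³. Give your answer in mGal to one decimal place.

111.6

Drift-corrected reading = 979708.77 − (0.395) = 979708.375 mGal
Free-air correction = 0.3086 × 1198.1 = 369.73 mGal
Free-air anomaly = 979708.375 − 979827.58 + (369.73) = 250.525 mGal
Bouguer slab correction = 0.04193 × 2.88 × 1198.1 = 144.68 mGal
Simple Bouguer anomaly = 250.525 − (144.68) = 105.845 mGal
Complete Bouguer anomaly = 105.845 + 5.75 = 111.595 mGal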